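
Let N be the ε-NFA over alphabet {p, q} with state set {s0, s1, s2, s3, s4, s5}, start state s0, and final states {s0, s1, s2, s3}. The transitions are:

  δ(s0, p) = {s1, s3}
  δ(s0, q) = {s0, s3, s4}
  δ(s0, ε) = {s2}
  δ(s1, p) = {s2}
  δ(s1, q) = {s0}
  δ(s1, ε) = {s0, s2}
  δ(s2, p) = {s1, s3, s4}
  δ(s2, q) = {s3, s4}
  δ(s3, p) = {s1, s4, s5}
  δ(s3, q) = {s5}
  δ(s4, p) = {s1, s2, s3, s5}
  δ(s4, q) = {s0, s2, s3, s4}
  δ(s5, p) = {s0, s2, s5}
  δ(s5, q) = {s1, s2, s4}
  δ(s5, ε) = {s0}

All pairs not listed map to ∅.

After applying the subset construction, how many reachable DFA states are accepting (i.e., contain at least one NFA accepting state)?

5

Start state of the DFA: {s0, s2} (ε-closure of the NFA start).
{s0, s2} --p--> {s0, s1, s2, s3, s4}  [new]
{s0, s2} --q--> {s0, s2, s3, s4}  [new]
{s0, s1, s2, s3, s4} --p--> {s0, s1, s2, s3, s4, s5}  [new]
{s0, s1, s2, s3, s4} --q--> {s0, s2, s3, s4, s5}  [new]
{s0, s2, s3, s4} --p--> {s0, s1, s2, s3, s4, s5}  [seen]
{s0, s2, s3, s4} --q--> {s0, s2, s3, s4, s5}  [seen]
{s0, s1, s2, s3, s4, s5} --p--> {s0, s1, s2, s3, s4, s5}  [seen]
{s0, s1, s2, s3, s4, s5} --q--> {s0, s1, s2, s3, s4, s5}  [seen]
{s0, s2, s3, s4, s5} --p--> {s0, s1, s2, s3, s4, s5}  [seen]
{s0, s2, s3, s4, s5} --q--> {s0, s1, s2, s3, s4, s5}  [seen]
Reachable DFA states: {s0, s2}, {s0, s1, s2, s3, s4}, {s0, s2, s3, s4}, {s0, s1, s2, s3, s4, s5}, {s0, s2, s3, s4, s5}.
Accepting DFA states (contain an NFA accepting state): {s0, s2}, {s0, s1, s2, s3, s4}, {s0, s2, s3, s4}, {s0, s1, s2, s3, s4, s5}, {s0, s2, s3, s4, s5}.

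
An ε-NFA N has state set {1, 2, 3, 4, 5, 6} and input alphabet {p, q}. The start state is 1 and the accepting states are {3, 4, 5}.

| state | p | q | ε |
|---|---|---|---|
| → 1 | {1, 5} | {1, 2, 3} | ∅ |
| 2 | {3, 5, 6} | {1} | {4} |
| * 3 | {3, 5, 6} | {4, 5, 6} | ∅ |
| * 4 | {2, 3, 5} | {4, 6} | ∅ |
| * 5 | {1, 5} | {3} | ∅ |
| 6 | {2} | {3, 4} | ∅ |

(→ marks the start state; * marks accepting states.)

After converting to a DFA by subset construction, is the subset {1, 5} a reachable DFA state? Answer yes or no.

Start state of the DFA: {1} (ε-closure of the NFA start).
{1} --p--> {1, 5}  [new]
{1} --q--> {1, 2, 3, 4}  [new]
{1, 5} --p--> {1, 5}  [seen]
{1, 5} --q--> {1, 2, 3, 4}  [seen]
{1, 2, 3, 4} --p--> {1, 2, 3, 4, 5, 6}  [new]
{1, 2, 3, 4} --q--> {1, 2, 3, 4, 5, 6}  [seen]
{1, 2, 3, 4, 5, 6} --p--> {1, 2, 3, 4, 5, 6}  [seen]
{1, 2, 3, 4, 5, 6} --q--> {1, 2, 3, 4, 5, 6}  [seen]
Reachable DFA states: {1}, {1, 5}, {1, 2, 3, 4}, {1, 2, 3, 4, 5, 6}.
{1, 5} is among them.

yes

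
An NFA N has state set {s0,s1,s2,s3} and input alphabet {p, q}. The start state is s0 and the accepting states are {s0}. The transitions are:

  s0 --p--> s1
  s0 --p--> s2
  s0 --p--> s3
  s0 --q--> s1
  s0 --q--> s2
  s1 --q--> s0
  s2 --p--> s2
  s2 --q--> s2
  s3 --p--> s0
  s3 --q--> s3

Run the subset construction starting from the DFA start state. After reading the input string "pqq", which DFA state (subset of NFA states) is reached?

Start: {s0}.
δ(s0,p) = {s1,s2,s3}.
Union: {s1,s2,s3}.
After p: {s1,s2,s3}.
δ(s1,q) = {s0}; δ(s2,q) = {s2}; δ(s3,q) = {s3}.
Union: {s0,s2,s3}.
After q: {s0,s2,s3}.
δ(s0,q) = {s1,s2}; δ(s2,q) = {s2}; δ(s3,q) = {s3}.
Union: {s1,s2,s3}.
After q: {s1,s2,s3}.

{s1,s2,s3}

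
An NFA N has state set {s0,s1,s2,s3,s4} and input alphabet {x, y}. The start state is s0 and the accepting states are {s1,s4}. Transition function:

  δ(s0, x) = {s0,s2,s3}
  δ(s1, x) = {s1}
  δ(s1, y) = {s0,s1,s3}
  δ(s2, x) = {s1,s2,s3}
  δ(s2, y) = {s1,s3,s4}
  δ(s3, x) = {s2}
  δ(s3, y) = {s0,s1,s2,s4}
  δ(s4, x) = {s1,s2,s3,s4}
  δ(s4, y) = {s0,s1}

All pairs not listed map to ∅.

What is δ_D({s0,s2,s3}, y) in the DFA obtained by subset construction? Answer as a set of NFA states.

δ(s0,y) = ∅; δ(s2,y) = {s1,s3,s4}; δ(s3,y) = {s0,s1,s2,s4}.
Union: {s0,s1,s2,s3,s4}.

{s0,s1,s2,s3,s4}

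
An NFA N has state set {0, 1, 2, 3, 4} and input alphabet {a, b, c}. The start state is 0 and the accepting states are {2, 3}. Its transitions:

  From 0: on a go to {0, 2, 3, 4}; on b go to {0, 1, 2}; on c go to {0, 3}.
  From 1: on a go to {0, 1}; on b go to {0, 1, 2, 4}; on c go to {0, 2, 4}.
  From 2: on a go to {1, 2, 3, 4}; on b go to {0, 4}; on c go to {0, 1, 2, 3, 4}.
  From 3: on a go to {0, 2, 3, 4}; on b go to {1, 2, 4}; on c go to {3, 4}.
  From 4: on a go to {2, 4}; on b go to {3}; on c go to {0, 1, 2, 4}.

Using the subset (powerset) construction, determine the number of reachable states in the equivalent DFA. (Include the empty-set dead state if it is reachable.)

7

Start state of the DFA: {0}.
{0} --a--> {0, 2, 3, 4}  [new]
{0} --b--> {0, 1, 2}  [new]
{0} --c--> {0, 3}  [new]
{0, 2, 3, 4} --a--> {0, 1, 2, 3, 4}  [new]
{0, 2, 3, 4} --b--> {0, 1, 2, 3, 4}  [seen]
{0, 2, 3, 4} --c--> {0, 1, 2, 3, 4}  [seen]
{0, 1, 2} --a--> {0, 1, 2, 3, 4}  [seen]
{0, 1, 2} --b--> {0, 1, 2, 4}  [new]
{0, 1, 2} --c--> {0, 1, 2, 3, 4}  [seen]
{0, 3} --a--> {0, 2, 3, 4}  [seen]
{0, 3} --b--> {0, 1, 2, 4}  [seen]
{0, 3} --c--> {0, 3, 4}  [new]
{0, 1, 2, 3, 4} --a--> {0, 1, 2, 3, 4}  [seen]
{0, 1, 2, 3, 4} --b--> {0, 1, 2, 3, 4}  [seen]
{0, 1, 2, 3, 4} --c--> {0, 1, 2, 3, 4}  [seen]
{0, 1, 2, 4} --a--> {0, 1, 2, 3, 4}  [seen]
{0, 1, 2, 4} --b--> {0, 1, 2, 3, 4}  [seen]
{0, 1, 2, 4} --c--> {0, 1, 2, 3, 4}  [seen]
{0, 3, 4} --a--> {0, 2, 3, 4}  [seen]
{0, 3, 4} --b--> {0, 1, 2, 3, 4}  [seen]
{0, 3, 4} --c--> {0, 1, 2, 3, 4}  [seen]
Reachable DFA states: {0}, {0, 2, 3, 4}, {0, 1, 2}, {0, 3}, {0, 1, 2, 3, 4}, {0, 1, 2, 4}, {0, 3, 4}.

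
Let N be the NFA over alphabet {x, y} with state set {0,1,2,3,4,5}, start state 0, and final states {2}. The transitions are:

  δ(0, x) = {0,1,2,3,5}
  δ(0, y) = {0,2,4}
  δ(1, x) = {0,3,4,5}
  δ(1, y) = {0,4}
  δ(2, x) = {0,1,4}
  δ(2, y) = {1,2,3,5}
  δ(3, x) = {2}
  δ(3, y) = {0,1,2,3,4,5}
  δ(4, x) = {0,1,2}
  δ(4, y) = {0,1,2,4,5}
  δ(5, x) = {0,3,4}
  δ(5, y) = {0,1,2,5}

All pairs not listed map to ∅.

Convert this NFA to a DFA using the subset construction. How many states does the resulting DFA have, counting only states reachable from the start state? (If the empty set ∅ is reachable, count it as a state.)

Start state of the DFA: {0}.
{0} --x--> {0,1,2,3,5}  [new]
{0} --y--> {0,2,4}  [new]
{0,1,2,3,5} --x--> {0,1,2,3,4,5}  [new]
{0,1,2,3,5} --y--> {0,1,2,3,4,5}  [seen]
{0,2,4} --x--> {0,1,2,3,4,5}  [seen]
{0,2,4} --y--> {0,1,2,3,4,5}  [seen]
{0,1,2,3,4,5} --x--> {0,1,2,3,4,5}  [seen]
{0,1,2,3,4,5} --y--> {0,1,2,3,4,5}  [seen]
Reachable DFA states: {0}, {0,1,2,3,5}, {0,2,4}, {0,1,2,3,4,5}.

4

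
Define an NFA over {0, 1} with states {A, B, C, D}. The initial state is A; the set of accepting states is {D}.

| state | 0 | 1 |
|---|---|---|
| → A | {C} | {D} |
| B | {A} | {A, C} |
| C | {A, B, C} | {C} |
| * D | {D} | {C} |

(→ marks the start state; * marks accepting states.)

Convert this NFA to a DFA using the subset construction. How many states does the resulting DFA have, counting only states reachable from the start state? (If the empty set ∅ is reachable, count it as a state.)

Start state of the DFA: {A}.
{A} --0--> {C}  [new]
{A} --1--> {D}  [new]
{C} --0--> {A, B, C}  [new]
{C} --1--> {C}  [seen]
{D} --0--> {D}  [seen]
{D} --1--> {C}  [seen]
{A, B, C} --0--> {A, B, C}  [seen]
{A, B, C} --1--> {A, C, D}  [new]
{A, C, D} --0--> {A, B, C, D}  [new]
{A, C, D} --1--> {C, D}  [new]
{A, B, C, D} --0--> {A, B, C, D}  [seen]
{A, B, C, D} --1--> {A, C, D}  [seen]
{C, D} --0--> {A, B, C, D}  [seen]
{C, D} --1--> {C}  [seen]
Reachable DFA states: {A}, {C}, {D}, {A, B, C}, {A, C, D}, {A, B, C, D}, {C, D}.

7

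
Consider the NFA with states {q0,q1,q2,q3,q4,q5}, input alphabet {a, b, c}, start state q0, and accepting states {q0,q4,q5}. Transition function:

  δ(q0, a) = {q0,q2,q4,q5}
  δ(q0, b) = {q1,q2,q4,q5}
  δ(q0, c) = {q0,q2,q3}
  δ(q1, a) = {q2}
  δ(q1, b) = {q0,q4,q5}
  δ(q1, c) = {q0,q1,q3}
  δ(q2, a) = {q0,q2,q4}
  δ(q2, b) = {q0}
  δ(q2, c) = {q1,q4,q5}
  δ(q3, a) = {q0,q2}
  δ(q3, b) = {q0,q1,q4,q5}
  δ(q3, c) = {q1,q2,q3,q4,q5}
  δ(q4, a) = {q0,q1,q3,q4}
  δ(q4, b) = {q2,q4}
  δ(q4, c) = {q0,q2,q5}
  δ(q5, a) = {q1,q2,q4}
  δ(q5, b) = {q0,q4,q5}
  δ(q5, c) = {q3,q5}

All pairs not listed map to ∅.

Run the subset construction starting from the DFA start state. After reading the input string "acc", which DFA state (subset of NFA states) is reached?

Start: {q0}.
δ(q0,a) = {q0,q2,q4,q5}.
Union: {q0,q2,q4,q5}.
After a: {q0,q2,q4,q5}.
δ(q0,c) = {q0,q2,q3}; δ(q2,c) = {q1,q4,q5}; δ(q4,c) = {q0,q2,q5}; δ(q5,c) = {q3,q5}.
Union: {q0,q1,q2,q3,q4,q5}.
After c: {q0,q1,q2,q3,q4,q5}.
δ(q0,c) = {q0,q2,q3}; δ(q1,c) = {q0,q1,q3}; δ(q2,c) = {q1,q4,q5}; δ(q3,c) = {q1,q2,q3,q4,q5}; δ(q4,c) = {q0,q2,q5}; δ(q5,c) = {q3,q5}.
Union: {q0,q1,q2,q3,q4,q5}.
After c: {q0,q1,q2,q3,q4,q5}.

{q0,q1,q2,q3,q4,q5}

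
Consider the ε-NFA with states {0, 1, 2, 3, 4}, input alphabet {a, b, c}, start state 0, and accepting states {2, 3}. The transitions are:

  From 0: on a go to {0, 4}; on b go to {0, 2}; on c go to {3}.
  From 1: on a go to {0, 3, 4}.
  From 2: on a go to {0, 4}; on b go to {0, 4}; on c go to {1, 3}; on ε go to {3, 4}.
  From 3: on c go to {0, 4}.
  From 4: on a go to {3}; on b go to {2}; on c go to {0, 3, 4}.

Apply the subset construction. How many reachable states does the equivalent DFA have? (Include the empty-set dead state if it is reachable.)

Start state of the DFA: {0} (ε-closure of the NFA start).
{0} --a--> {0, 4}  [new]
{0} --b--> {0, 2, 3, 4}  [new]
{0} --c--> {3}  [new]
{0, 4} --a--> {0, 3, 4}  [new]
{0, 4} --b--> {0, 2, 3, 4}  [seen]
{0, 4} --c--> {0, 3, 4}  [seen]
{0, 2, 3, 4} --a--> {0, 3, 4}  [seen]
{0, 2, 3, 4} --b--> {0, 2, 3, 4}  [seen]
{0, 2, 3, 4} --c--> {0, 1, 3, 4}  [new]
{3} --a--> ∅  [new]
{3} --b--> ∅  [seen]
{3} --c--> {0, 4}  [seen]
{0, 3, 4} --a--> {0, 3, 4}  [seen]
{0, 3, 4} --b--> {0, 2, 3, 4}  [seen]
{0, 3, 4} --c--> {0, 3, 4}  [seen]
{0, 1, 3, 4} --a--> {0, 3, 4}  [seen]
{0, 1, 3, 4} --b--> {0, 2, 3, 4}  [seen]
{0, 1, 3, 4} --c--> {0, 3, 4}  [seen]
∅ --a--> ∅  [seen]
∅ --b--> ∅  [seen]
∅ --c--> ∅  [seen]
Reachable DFA states: {0}, {0, 4}, {0, 2, 3, 4}, {3}, {0, 3, 4}, {0, 1, 3, 4}, ∅.

7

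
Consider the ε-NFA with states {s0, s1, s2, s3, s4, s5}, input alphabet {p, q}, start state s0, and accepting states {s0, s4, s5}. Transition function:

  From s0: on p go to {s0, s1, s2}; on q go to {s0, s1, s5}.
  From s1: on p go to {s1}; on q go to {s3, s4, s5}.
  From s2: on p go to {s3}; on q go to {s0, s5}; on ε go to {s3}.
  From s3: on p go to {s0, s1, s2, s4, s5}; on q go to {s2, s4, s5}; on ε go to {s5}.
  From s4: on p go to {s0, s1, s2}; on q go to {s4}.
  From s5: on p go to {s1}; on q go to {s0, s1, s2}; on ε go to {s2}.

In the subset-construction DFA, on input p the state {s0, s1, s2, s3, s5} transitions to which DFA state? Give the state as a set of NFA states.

{s0, s1, s2, s3, s4, s5}

δ(s0,p) = {s0, s1, s2}; δ(s1,p) = {s1}; δ(s2,p) = {s3}; δ(s3,p) = {s0, s1, s2, s4, s5}; δ(s5,p) = {s1}.
Union: {s0, s1, s2, s3, s4, s5}.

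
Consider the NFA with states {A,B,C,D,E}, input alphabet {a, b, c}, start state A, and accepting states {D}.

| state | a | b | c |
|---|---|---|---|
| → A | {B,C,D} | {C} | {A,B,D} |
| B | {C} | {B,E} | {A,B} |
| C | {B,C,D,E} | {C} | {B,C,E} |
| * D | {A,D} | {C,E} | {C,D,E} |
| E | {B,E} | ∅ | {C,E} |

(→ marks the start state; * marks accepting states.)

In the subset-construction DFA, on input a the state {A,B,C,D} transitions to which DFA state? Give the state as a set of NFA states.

{A,B,C,D,E}

δ(A,a) = {B,C,D}; δ(B,a) = {C}; δ(C,a) = {B,C,D,E}; δ(D,a) = {A,D}.
Union: {A,B,C,D,E}.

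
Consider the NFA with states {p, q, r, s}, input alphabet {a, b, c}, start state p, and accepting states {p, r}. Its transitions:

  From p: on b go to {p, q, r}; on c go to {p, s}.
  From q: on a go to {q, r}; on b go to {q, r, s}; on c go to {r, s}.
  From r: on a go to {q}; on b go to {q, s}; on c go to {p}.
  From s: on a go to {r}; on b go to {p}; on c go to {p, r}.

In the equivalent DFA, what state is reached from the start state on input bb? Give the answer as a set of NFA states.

{p, q, r, s}

Start: {p}.
δ(p,b) = {p, q, r}.
Union: {p, q, r}.
After b: {p, q, r}.
δ(p,b) = {p, q, r}; δ(q,b) = {q, r, s}; δ(r,b) = {q, s}.
Union: {p, q, r, s}.
After b: {p, q, r, s}.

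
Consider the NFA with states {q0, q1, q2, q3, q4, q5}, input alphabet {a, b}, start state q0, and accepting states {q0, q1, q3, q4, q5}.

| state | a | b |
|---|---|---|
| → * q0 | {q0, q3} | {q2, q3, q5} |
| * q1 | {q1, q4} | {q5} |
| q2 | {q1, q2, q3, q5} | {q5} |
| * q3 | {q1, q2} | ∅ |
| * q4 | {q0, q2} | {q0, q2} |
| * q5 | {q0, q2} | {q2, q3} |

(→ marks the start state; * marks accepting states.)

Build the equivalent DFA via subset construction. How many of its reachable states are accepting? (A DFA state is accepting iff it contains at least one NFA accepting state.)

Start state of the DFA: {q0}.
{q0} --a--> {q0, q3}  [new]
{q0} --b--> {q2, q3, q5}  [new]
{q0, q3} --a--> {q0, q1, q2, q3}  [new]
{q0, q3} --b--> {q2, q3, q5}  [seen]
{q2, q3, q5} --a--> {q0, q1, q2, q3, q5}  [new]
{q2, q3, q5} --b--> {q2, q3, q5}  [seen]
{q0, q1, q2, q3} --a--> {q0, q1, q2, q3, q4, q5}  [new]
{q0, q1, q2, q3} --b--> {q2, q3, q5}  [seen]
{q0, q1, q2, q3, q5} --a--> {q0, q1, q2, q3, q4, q5}  [seen]
{q0, q1, q2, q3, q5} --b--> {q2, q3, q5}  [seen]
{q0, q1, q2, q3, q4, q5} --a--> {q0, q1, q2, q3, q4, q5}  [seen]
{q0, q1, q2, q3, q4, q5} --b--> {q0, q2, q3, q5}  [new]
{q0, q2, q3, q5} --a--> {q0, q1, q2, q3, q5}  [seen]
{q0, q2, q3, q5} --b--> {q2, q3, q5}  [seen]
Reachable DFA states: {q0}, {q0, q3}, {q2, q3, q5}, {q0, q1, q2, q3}, {q0, q1, q2, q3, q5}, {q0, q1, q2, q3, q4, q5}, {q0, q2, q3, q5}.
Accepting DFA states (contain an NFA accepting state): {q0}, {q0, q3}, {q2, q3, q5}, {q0, q1, q2, q3}, {q0, q1, q2, q3, q5}, {q0, q1, q2, q3, q4, q5}, {q0, q2, q3, q5}.

7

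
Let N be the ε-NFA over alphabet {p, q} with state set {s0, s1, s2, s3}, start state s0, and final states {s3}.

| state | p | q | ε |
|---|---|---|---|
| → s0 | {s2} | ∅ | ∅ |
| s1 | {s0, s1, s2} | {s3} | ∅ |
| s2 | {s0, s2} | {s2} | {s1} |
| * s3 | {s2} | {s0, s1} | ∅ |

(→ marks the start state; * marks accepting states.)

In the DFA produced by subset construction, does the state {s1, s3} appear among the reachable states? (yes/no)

no

Start state of the DFA: {s0} (ε-closure of the NFA start).
{s0} --p--> {s1, s2}  [new]
{s0} --q--> ∅  [new]
{s1, s2} --p--> {s0, s1, s2}  [new]
{s1, s2} --q--> {s1, s2, s3}  [new]
∅ --p--> ∅  [seen]
∅ --q--> ∅  [seen]
{s0, s1, s2} --p--> {s0, s1, s2}  [seen]
{s0, s1, s2} --q--> {s1, s2, s3}  [seen]
{s1, s2, s3} --p--> {s0, s1, s2}  [seen]
{s1, s2, s3} --q--> {s0, s1, s2, s3}  [new]
{s0, s1, s2, s3} --p--> {s0, s1, s2}  [seen]
{s0, s1, s2, s3} --q--> {s0, s1, s2, s3}  [seen]
Reachable DFA states: {s0}, {s1, s2}, ∅, {s0, s1, s2}, {s1, s2, s3}, {s0, s1, s2, s3}.
{s1, s3} is not among them.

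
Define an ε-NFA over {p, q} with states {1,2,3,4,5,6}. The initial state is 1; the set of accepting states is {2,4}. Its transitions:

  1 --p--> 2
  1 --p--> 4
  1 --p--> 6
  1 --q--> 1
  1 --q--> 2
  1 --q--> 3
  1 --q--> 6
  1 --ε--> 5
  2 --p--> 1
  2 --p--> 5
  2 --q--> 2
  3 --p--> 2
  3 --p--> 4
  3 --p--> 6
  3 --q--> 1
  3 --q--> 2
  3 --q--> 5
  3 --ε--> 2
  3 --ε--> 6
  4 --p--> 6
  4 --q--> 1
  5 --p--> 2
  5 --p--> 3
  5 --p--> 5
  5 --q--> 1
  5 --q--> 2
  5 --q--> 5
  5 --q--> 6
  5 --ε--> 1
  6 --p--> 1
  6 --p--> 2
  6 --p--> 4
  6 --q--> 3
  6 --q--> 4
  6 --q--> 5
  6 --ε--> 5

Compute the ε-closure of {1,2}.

Begin with {1,2}.
1 →ε {5}; add 5.
ε-closure = {1,2,5}.

{1,2,5}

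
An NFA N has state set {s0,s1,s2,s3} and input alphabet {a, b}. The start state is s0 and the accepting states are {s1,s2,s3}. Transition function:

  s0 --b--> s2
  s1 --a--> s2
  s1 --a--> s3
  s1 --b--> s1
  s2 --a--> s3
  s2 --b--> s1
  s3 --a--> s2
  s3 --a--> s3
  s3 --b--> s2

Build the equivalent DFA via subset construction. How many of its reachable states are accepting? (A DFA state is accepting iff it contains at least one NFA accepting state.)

5

Start state of the DFA: {s0}.
{s0} --a--> ∅  [new]
{s0} --b--> {s2}  [new]
∅ --a--> ∅  [seen]
∅ --b--> ∅  [seen]
{s2} --a--> {s3}  [new]
{s2} --b--> {s1}  [new]
{s3} --a--> {s2,s3}  [new]
{s3} --b--> {s2}  [seen]
{s1} --a--> {s2,s3}  [seen]
{s1} --b--> {s1}  [seen]
{s2,s3} --a--> {s2,s3}  [seen]
{s2,s3} --b--> {s1,s2}  [new]
{s1,s2} --a--> {s2,s3}  [seen]
{s1,s2} --b--> {s1}  [seen]
Reachable DFA states: {s0}, ∅, {s2}, {s3}, {s1}, {s2,s3}, {s1,s2}.
Accepting DFA states (contain an NFA accepting state): {s2}, {s3}, {s1}, {s2,s3}, {s1,s2}.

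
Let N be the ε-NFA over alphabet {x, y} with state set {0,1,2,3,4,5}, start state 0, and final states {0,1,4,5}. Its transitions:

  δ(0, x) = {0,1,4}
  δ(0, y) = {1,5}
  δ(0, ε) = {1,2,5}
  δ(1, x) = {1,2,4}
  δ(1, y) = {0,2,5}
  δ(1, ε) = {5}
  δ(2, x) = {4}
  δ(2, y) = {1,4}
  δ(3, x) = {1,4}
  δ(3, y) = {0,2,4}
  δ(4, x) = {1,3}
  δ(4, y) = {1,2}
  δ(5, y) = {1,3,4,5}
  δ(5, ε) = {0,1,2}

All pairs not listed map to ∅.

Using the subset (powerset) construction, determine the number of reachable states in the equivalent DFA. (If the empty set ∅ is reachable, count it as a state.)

Start state of the DFA: {0,1,2,5} (ε-closure of the NFA start).
{0,1,2,5} --x--> {0,1,2,4,5}  [new]
{0,1,2,5} --y--> {0,1,2,3,4,5}  [new]
{0,1,2,4,5} --x--> {0,1,2,3,4,5}  [seen]
{0,1,2,4,5} --y--> {0,1,2,3,4,5}  [seen]
{0,1,2,3,4,5} --x--> {0,1,2,3,4,5}  [seen]
{0,1,2,3,4,5} --y--> {0,1,2,3,4,5}  [seen]
Reachable DFA states: {0,1,2,5}, {0,1,2,4,5}, {0,1,2,3,4,5}.

3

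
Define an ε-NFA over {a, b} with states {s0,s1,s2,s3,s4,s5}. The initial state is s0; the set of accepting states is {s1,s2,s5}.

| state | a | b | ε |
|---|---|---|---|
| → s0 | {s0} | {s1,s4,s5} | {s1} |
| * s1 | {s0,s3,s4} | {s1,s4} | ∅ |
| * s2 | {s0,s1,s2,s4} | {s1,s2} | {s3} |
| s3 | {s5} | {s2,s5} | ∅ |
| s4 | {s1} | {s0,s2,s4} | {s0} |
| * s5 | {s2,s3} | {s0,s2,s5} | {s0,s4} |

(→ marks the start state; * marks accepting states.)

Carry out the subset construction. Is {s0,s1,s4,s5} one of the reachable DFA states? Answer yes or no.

Start state of the DFA: {s0,s1} (ε-closure of the NFA start).
{s0,s1} --a--> {s0,s1,s3,s4}  [new]
{s0,s1} --b--> {s0,s1,s4,s5}  [new]
{s0,s1,s3,s4} --a--> {s0,s1,s3,s4,s5}  [new]
{s0,s1,s3,s4} --b--> {s0,s1,s2,s3,s4,s5}  [new]
{s0,s1,s4,s5} --a--> {s0,s1,s2,s3,s4}  [new]
{s0,s1,s4,s5} --b--> {s0,s1,s2,s3,s4,s5}  [seen]
{s0,s1,s3,s4,s5} --a--> {s0,s1,s2,s3,s4,s5}  [seen]
{s0,s1,s3,s4,s5} --b--> {s0,s1,s2,s3,s4,s5}  [seen]
{s0,s1,s2,s3,s4,s5} --a--> {s0,s1,s2,s3,s4,s5}  [seen]
{s0,s1,s2,s3,s4,s5} --b--> {s0,s1,s2,s3,s4,s5}  [seen]
{s0,s1,s2,s3,s4} --a--> {s0,s1,s2,s3,s4,s5}  [seen]
{s0,s1,s2,s3,s4} --b--> {s0,s1,s2,s3,s4,s5}  [seen]
Reachable DFA states: {s0,s1}, {s0,s1,s3,s4}, {s0,s1,s4,s5}, {s0,s1,s3,s4,s5}, {s0,s1,s2,s3,s4,s5}, {s0,s1,s2,s3,s4}.
{s0,s1,s4,s5} is among them.

yes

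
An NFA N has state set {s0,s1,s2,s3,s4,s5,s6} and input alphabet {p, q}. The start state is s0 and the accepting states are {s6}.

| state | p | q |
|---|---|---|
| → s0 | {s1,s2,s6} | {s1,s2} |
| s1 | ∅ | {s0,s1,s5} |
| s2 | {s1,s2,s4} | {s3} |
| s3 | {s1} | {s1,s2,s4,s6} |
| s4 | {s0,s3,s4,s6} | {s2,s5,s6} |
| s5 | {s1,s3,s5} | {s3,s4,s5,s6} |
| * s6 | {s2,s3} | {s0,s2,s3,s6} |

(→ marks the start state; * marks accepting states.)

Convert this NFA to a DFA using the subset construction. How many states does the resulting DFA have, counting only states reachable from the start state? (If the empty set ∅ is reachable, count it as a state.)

12

Start state of the DFA: {s0}.
{s0} --p--> {s1,s2,s6}  [new]
{s0} --q--> {s1,s2}  [new]
{s1,s2,s6} --p--> {s1,s2,s3,s4}  [new]
{s1,s2,s6} --q--> {s0,s1,s2,s3,s5,s6}  [new]
{s1,s2} --p--> {s1,s2,s4}  [new]
{s1,s2} --q--> {s0,s1,s3,s5}  [new]
{s1,s2,s3,s4} --p--> {s0,s1,s2,s3,s4,s6}  [new]
{s1,s2,s3,s4} --q--> {s0,s1,s2,s3,s4,s5,s6}  [new]
{s0,s1,s2,s3,s5,s6} --p--> {s1,s2,s3,s4,s5,s6}  [new]
{s0,s1,s2,s3,s5,s6} --q--> {s0,s1,s2,s3,s4,s5,s6}  [seen]
{s1,s2,s4} --p--> {s0,s1,s2,s3,s4,s6}  [seen]
{s1,s2,s4} --q--> {s0,s1,s2,s3,s5,s6}  [seen]
{s0,s1,s3,s5} --p--> {s1,s2,s3,s5,s6}  [new]
{s0,s1,s3,s5} --q--> {s0,s1,s2,s3,s4,s5,s6}  [seen]
{s0,s1,s2,s3,s4,s6} --p--> {s0,s1,s2,s3,s4,s6}  [seen]
{s0,s1,s2,s3,s4,s6} --q--> {s0,s1,s2,s3,s4,s5,s6}  [seen]
{s0,s1,s2,s3,s4,s5,s6} --p--> {s0,s1,s2,s3,s4,s5,s6}  [seen]
{s0,s1,s2,s3,s4,s5,s6} --q--> {s0,s1,s2,s3,s4,s5,s6}  [seen]
{s1,s2,s3,s4,s5,s6} --p--> {s0,s1,s2,s3,s4,s5,s6}  [seen]
{s1,s2,s3,s4,s5,s6} --q--> {s0,s1,s2,s3,s4,s5,s6}  [seen]
{s1,s2,s3,s5,s6} --p--> {s1,s2,s3,s4,s5}  [new]
{s1,s2,s3,s5,s6} --q--> {s0,s1,s2,s3,s4,s5,s6}  [seen]
{s1,s2,s3,s4,s5} --p--> {s0,s1,s2,s3,s4,s5,s6}  [seen]
{s1,s2,s3,s4,s5} --q--> {s0,s1,s2,s3,s4,s5,s6}  [seen]
Reachable DFA states: {s0}, {s1,s2,s6}, {s1,s2}, {s1,s2,s3,s4}, {s0,s1,s2,s3,s5,s6}, {s1,s2,s4}, {s0,s1,s3,s5}, {s0,s1,s2,s3,s4,s6}, {s0,s1,s2,s3,s4,s5,s6}, {s1,s2,s3,s4,s5,s6}, {s1,s2,s3,s5,s6}, {s1,s2,s3,s4,s5}.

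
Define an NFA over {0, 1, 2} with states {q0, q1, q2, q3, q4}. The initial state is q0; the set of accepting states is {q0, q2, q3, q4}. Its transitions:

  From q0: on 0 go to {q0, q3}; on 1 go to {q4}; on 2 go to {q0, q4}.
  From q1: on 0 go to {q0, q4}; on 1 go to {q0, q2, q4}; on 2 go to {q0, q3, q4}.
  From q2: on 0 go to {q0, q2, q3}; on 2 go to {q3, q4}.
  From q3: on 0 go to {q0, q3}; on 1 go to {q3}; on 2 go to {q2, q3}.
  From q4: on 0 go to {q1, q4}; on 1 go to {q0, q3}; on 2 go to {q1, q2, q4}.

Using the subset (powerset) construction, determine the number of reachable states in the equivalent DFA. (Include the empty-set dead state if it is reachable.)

14

Start state of the DFA: {q0}.
{q0} --0--> {q0, q3}  [new]
{q0} --1--> {q4}  [new]
{q0} --2--> {q0, q4}  [new]
{q0, q3} --0--> {q0, q3}  [seen]
{q0, q3} --1--> {q3, q4}  [new]
{q0, q3} --2--> {q0, q2, q3, q4}  [new]
{q4} --0--> {q1, q4}  [new]
{q4} --1--> {q0, q3}  [seen]
{q4} --2--> {q1, q2, q4}  [new]
{q0, q4} --0--> {q0, q1, q3, q4}  [new]
{q0, q4} --1--> {q0, q3, q4}  [new]
{q0, q4} --2--> {q0, q1, q2, q4}  [new]
{q3, q4} --0--> {q0, q1, q3, q4}  [seen]
{q3, q4} --1--> {q0, q3}  [seen]
{q3, q4} --2--> {q1, q2, q3, q4}  [new]
{q0, q2, q3, q4} --0--> {q0, q1, q2, q3, q4}  [new]
{q0, q2, q3, q4} --1--> {q0, q3, q4}  [seen]
{q0, q2, q3, q4} --2--> {q0, q1, q2, q3, q4}  [seen]
{q1, q4} --0--> {q0, q1, q4}  [new]
{q1, q4} --1--> {q0, q2, q3, q4}  [seen]
{q1, q4} --2--> {q0, q1, q2, q3, q4}  [seen]
{q1, q2, q4} --0--> {q0, q1, q2, q3, q4}  [seen]
{q1, q2, q4} --1--> {q0, q2, q3, q4}  [seen]
{q1, q2, q4} --2--> {q0, q1, q2, q3, q4}  [seen]
{q0, q1, q3, q4} --0--> {q0, q1, q3, q4}  [seen]
{q0, q1, q3, q4} --1--> {q0, q2, q3, q4}  [seen]
{q0, q1, q3, q4} --2--> {q0, q1, q2, q3, q4}  [seen]
{q0, q3, q4} --0--> {q0, q1, q3, q4}  [seen]
{q0, q3, q4} --1--> {q0, q3, q4}  [seen]
{q0, q3, q4} --2--> {q0, q1, q2, q3, q4}  [seen]
{q0, q1, q2, q4} --0--> {q0, q1, q2, q3, q4}  [seen]
{q0, q1, q2, q4} --1--> {q0, q2, q3, q4}  [seen]
{q0, q1, q2, q4} --2--> {q0, q1, q2, q3, q4}  [seen]
{q1, q2, q3, q4} --0--> {q0, q1, q2, q3, q4}  [seen]
{q1, q2, q3, q4} --1--> {q0, q2, q3, q4}  [seen]
{q1, q2, q3, q4} --2--> {q0, q1, q2, q3, q4}  [seen]
{q0, q1, q2, q3, q4} --0--> {q0, q1, q2, q3, q4}  [seen]
{q0, q1, q2, q3, q4} --1--> {q0, q2, q3, q4}  [seen]
{q0, q1, q2, q3, q4} --2--> {q0, q1, q2, q3, q4}  [seen]
{q0, q1, q4} --0--> {q0, q1, q3, q4}  [seen]
{q0, q1, q4} --1--> {q0, q2, q3, q4}  [seen]
{q0, q1, q4} --2--> {q0, q1, q2, q3, q4}  [seen]
Reachable DFA states: {q0}, {q0, q3}, {q4}, {q0, q4}, {q3, q4}, {q0, q2, q3, q4}, {q1, q4}, {q1, q2, q4}, {q0, q1, q3, q4}, {q0, q3, q4}, {q0, q1, q2, q4}, {q1, q2, q3, q4}, {q0, q1, q2, q3, q4}, {q0, q1, q4}.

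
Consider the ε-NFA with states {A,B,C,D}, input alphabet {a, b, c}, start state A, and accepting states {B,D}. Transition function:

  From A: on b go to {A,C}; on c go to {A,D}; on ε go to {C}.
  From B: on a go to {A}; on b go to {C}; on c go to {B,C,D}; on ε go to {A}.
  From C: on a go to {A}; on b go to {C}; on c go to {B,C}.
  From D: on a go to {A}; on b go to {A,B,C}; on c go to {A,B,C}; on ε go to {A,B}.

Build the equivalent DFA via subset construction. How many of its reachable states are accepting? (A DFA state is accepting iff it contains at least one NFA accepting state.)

2

Start state of the DFA: {A,C} (ε-closure of the NFA start).
{A,C} --a--> {A,C}  [seen]
{A,C} --b--> {A,C}  [seen]
{A,C} --c--> {A,B,C,D}  [new]
{A,B,C,D} --a--> {A,C}  [seen]
{A,B,C,D} --b--> {A,B,C}  [new]
{A,B,C,D} --c--> {A,B,C,D}  [seen]
{A,B,C} --a--> {A,C}  [seen]
{A,B,C} --b--> {A,C}  [seen]
{A,B,C} --c--> {A,B,C,D}  [seen]
Reachable DFA states: {A,C}, {A,B,C,D}, {A,B,C}.
Accepting DFA states (contain an NFA accepting state): {A,B,C,D}, {A,B,C}.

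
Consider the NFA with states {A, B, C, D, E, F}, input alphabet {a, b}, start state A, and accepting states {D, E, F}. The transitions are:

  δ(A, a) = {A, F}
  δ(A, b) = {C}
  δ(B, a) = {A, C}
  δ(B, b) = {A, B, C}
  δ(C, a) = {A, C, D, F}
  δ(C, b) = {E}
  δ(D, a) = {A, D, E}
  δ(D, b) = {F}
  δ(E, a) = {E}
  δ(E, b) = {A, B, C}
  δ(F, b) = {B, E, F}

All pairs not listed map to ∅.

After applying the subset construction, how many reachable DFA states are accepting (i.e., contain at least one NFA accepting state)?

7

Start state of the DFA: {A}.
{A} --a--> {A, F}  [new]
{A} --b--> {C}  [new]
{A, F} --a--> {A, F}  [seen]
{A, F} --b--> {B, C, E, F}  [new]
{C} --a--> {A, C, D, F}  [new]
{C} --b--> {E}  [new]
{B, C, E, F} --a--> {A, C, D, E, F}  [new]
{B, C, E, F} --b--> {A, B, C, E, F}  [new]
{A, C, D, F} --a--> {A, C, D, E, F}  [seen]
{A, C, D, F} --b--> {B, C, E, F}  [seen]
{E} --a--> {E}  [seen]
{E} --b--> {A, B, C}  [new]
{A, C, D, E, F} --a--> {A, C, D, E, F}  [seen]
{A, C, D, E, F} --b--> {A, B, C, E, F}  [seen]
{A, B, C, E, F} --a--> {A, C, D, E, F}  [seen]
{A, B, C, E, F} --b--> {A, B, C, E, F}  [seen]
{A, B, C} --a--> {A, C, D, F}  [seen]
{A, B, C} --b--> {A, B, C, E}  [new]
{A, B, C, E} --a--> {A, C, D, E, F}  [seen]
{A, B, C, E} --b--> {A, B, C, E}  [seen]
Reachable DFA states: {A}, {A, F}, {C}, {B, C, E, F}, {A, C, D, F}, {E}, {A, C, D, E, F}, {A, B, C, E, F}, {A, B, C}, {A, B, C, E}.
Accepting DFA states (contain an NFA accepting state): {A, F}, {B, C, E, F}, {A, C, D, F}, {E}, {A, C, D, E, F}, {A, B, C, E, F}, {A, B, C, E}.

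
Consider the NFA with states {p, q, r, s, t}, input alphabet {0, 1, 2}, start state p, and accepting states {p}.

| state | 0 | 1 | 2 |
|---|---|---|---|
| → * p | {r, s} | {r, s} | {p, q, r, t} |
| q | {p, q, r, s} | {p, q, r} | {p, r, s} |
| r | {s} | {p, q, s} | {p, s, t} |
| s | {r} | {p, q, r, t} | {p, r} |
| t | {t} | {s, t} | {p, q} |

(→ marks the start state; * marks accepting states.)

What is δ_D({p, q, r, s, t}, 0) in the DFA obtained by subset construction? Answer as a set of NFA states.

δ(p,0) = {r, s}; δ(q,0) = {p, q, r, s}; δ(r,0) = {s}; δ(s,0) = {r}; δ(t,0) = {t}.
Union: {p, q, r, s, t}.

{p, q, r, s, t}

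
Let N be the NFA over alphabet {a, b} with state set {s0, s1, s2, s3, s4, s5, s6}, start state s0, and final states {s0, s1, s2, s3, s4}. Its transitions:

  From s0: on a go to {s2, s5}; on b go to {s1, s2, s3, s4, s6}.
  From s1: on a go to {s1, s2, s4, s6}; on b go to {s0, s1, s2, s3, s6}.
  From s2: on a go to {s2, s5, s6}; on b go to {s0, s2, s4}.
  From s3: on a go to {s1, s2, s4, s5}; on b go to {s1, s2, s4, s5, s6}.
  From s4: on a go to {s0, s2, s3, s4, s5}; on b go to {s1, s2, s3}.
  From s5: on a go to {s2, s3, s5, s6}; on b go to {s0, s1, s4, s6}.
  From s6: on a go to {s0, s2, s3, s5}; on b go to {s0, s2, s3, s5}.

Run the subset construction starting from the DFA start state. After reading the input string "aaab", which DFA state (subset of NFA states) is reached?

{s0, s1, s2, s3, s4, s5, s6}

Start: {s0}.
δ(s0,a) = {s2, s5}.
Union: {s2, s5}.
After a: {s2, s5}.
δ(s2,a) = {s2, s5, s6}; δ(s5,a) = {s2, s3, s5, s6}.
Union: {s2, s3, s5, s6}.
After a: {s2, s3, s5, s6}.
δ(s2,a) = {s2, s5, s6}; δ(s3,a) = {s1, s2, s4, s5}; δ(s5,a) = {s2, s3, s5, s6}; δ(s6,a) = {s0, s2, s3, s5}.
Union: {s0, s1, s2, s3, s4, s5, s6}.
After a: {s0, s1, s2, s3, s4, s5, s6}.
δ(s0,b) = {s1, s2, s3, s4, s6}; δ(s1,b) = {s0, s1, s2, s3, s6}; δ(s2,b) = {s0, s2, s4}; δ(s3,b) = {s1, s2, s4, s5, s6}; δ(s4,b) = {s1, s2, s3}; δ(s5,b) = {s0, s1, s4, s6}; δ(s6,b) = {s0, s2, s3, s5}.
Union: {s0, s1, s2, s3, s4, s5, s6}.
After b: {s0, s1, s2, s3, s4, s5, s6}.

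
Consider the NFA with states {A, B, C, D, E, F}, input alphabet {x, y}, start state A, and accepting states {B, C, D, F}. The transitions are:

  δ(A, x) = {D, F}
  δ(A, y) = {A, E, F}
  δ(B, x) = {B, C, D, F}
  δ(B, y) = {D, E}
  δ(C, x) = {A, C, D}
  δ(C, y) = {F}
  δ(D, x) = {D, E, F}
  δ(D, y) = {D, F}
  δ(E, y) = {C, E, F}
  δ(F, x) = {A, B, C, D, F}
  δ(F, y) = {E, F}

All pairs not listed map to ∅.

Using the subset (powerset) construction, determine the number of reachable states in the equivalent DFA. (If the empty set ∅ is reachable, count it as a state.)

Start state of the DFA: {A}.
{A} --x--> {D, F}  [new]
{A} --y--> {A, E, F}  [new]
{D, F} --x--> {A, B, C, D, E, F}  [new]
{D, F} --y--> {D, E, F}  [new]
{A, E, F} --x--> {A, B, C, D, F}  [new]
{A, E, F} --y--> {A, C, E, F}  [new]
{A, B, C, D, E, F} --x--> {A, B, C, D, E, F}  [seen]
{A, B, C, D, E, F} --y--> {A, C, D, E, F}  [new]
{D, E, F} --x--> {A, B, C, D, E, F}  [seen]
{D, E, F} --y--> {C, D, E, F}  [new]
{A, B, C, D, F} --x--> {A, B, C, D, E, F}  [seen]
{A, B, C, D, F} --y--> {A, D, E, F}  [new]
{A, C, E, F} --x--> {A, B, C, D, F}  [seen]
{A, C, E, F} --y--> {A, C, E, F}  [seen]
{A, C, D, E, F} --x--> {A, B, C, D, E, F}  [seen]
{A, C, D, E, F} --y--> {A, C, D, E, F}  [seen]
{C, D, E, F} --x--> {A, B, C, D, E, F}  [seen]
{C, D, E, F} --y--> {C, D, E, F}  [seen]
{A, D, E, F} --x--> {A, B, C, D, E, F}  [seen]
{A, D, E, F} --y--> {A, C, D, E, F}  [seen]
Reachable DFA states: {A}, {D, F}, {A, E, F}, {A, B, C, D, E, F}, {D, E, F}, {A, B, C, D, F}, {A, C, E, F}, {A, C, D, E, F}, {C, D, E, F}, {A, D, E, F}.

10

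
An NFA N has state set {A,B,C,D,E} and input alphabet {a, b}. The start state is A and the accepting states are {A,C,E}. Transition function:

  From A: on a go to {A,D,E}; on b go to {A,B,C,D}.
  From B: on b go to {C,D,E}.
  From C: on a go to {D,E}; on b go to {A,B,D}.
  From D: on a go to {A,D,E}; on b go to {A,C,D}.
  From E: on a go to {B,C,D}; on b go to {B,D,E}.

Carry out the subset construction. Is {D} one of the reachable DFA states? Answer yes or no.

Start state of the DFA: {A}.
{A} --a--> {A,D,E}  [new]
{A} --b--> {A,B,C,D}  [new]
{A,D,E} --a--> {A,B,C,D,E}  [new]
{A,D,E} --b--> {A,B,C,D,E}  [seen]
{A,B,C,D} --a--> {A,D,E}  [seen]
{A,B,C,D} --b--> {A,B,C,D,E}  [seen]
{A,B,C,D,E} --a--> {A,B,C,D,E}  [seen]
{A,B,C,D,E} --b--> {A,B,C,D,E}  [seen]
Reachable DFA states: {A}, {A,D,E}, {A,B,C,D}, {A,B,C,D,E}.
{D} is not among them.

no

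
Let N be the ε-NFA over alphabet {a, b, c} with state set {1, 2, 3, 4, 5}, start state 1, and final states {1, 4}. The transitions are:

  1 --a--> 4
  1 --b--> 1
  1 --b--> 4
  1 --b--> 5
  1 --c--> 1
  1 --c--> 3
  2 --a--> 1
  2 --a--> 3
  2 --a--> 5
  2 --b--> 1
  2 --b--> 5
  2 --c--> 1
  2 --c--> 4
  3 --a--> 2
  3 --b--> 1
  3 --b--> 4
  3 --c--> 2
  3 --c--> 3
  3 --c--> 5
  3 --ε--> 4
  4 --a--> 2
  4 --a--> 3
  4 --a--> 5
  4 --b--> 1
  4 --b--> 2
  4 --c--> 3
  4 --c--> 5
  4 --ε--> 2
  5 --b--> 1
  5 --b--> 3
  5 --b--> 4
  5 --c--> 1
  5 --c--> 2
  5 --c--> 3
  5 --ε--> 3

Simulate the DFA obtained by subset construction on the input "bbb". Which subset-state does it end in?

{1, 2, 3, 4, 5}

Start: {1}.
δ(1,b) = {1, 4, 5}.
Union: {1, 4, 5}.
ε-closure gives {1, 2, 3, 4, 5}.
After b: {1, 2, 3, 4, 5}.
δ(1,b) = {1, 4, 5}; δ(2,b) = {1, 5}; δ(3,b) = {1, 4}; δ(4,b) = {1, 2}; δ(5,b) = {1, 3, 4}.
Union: {1, 2, 3, 4, 5}.
After b: {1, 2, 3, 4, 5}.
δ(1,b) = {1, 4, 5}; δ(2,b) = {1, 5}; δ(3,b) = {1, 4}; δ(4,b) = {1, 2}; δ(5,b) = {1, 3, 4}.
Union: {1, 2, 3, 4, 5}.
After b: {1, 2, 3, 4, 5}.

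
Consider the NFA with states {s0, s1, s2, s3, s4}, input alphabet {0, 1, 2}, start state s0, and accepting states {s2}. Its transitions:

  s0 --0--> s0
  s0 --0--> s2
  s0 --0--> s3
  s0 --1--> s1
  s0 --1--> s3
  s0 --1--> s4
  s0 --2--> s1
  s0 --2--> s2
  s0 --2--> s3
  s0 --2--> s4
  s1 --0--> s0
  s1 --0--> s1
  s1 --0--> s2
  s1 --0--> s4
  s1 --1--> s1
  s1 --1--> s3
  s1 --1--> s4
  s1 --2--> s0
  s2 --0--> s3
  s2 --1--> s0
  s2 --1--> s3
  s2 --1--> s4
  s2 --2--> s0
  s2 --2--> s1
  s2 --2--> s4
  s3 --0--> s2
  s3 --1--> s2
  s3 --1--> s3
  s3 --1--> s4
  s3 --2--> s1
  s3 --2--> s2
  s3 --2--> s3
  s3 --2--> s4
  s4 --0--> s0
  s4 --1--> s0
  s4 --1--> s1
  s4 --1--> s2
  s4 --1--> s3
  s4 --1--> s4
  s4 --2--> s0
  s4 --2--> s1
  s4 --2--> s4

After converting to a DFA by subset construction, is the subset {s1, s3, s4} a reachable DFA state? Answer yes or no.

Start state of the DFA: {s0}.
{s0} --0--> {s0, s2, s3}  [new]
{s0} --1--> {s1, s3, s4}  [new]
{s0} --2--> {s1, s2, s3, s4}  [new]
{s0, s2, s3} --0--> {s0, s2, s3}  [seen]
{s0, s2, s3} --1--> {s0, s1, s2, s3, s4}  [new]
{s0, s2, s3} --2--> {s0, s1, s2, s3, s4}  [seen]
{s1, s3, s4} --0--> {s0, s1, s2, s4}  [new]
{s1, s3, s4} --1--> {s0, s1, s2, s3, s4}  [seen]
{s1, s3, s4} --2--> {s0, s1, s2, s3, s4}  [seen]
{s1, s2, s3, s4} --0--> {s0, s1, s2, s3, s4}  [seen]
{s1, s2, s3, s4} --1--> {s0, s1, s2, s3, s4}  [seen]
{s1, s2, s3, s4} --2--> {s0, s1, s2, s3, s4}  [seen]
{s0, s1, s2, s3, s4} --0--> {s0, s1, s2, s3, s4}  [seen]
{s0, s1, s2, s3, s4} --1--> {s0, s1, s2, s3, s4}  [seen]
{s0, s1, s2, s3, s4} --2--> {s0, s1, s2, s3, s4}  [seen]
{s0, s1, s2, s4} --0--> {s0, s1, s2, s3, s4}  [seen]
{s0, s1, s2, s4} --1--> {s0, s1, s2, s3, s4}  [seen]
{s0, s1, s2, s4} --2--> {s0, s1, s2, s3, s4}  [seen]
Reachable DFA states: {s0}, {s0, s2, s3}, {s1, s3, s4}, {s1, s2, s3, s4}, {s0, s1, s2, s3, s4}, {s0, s1, s2, s4}.
{s1, s3, s4} is among them.

yes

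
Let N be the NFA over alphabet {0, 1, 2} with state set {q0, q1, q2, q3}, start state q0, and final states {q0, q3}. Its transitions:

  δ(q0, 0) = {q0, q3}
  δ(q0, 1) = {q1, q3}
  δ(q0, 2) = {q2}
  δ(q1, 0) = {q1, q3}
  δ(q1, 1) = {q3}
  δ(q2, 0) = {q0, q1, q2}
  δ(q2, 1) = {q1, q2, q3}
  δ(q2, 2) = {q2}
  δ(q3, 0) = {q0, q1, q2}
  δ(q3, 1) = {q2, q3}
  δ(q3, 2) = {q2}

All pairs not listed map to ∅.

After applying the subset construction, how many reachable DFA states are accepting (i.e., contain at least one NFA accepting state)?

Start state of the DFA: {q0}.
{q0} --0--> {q0, q3}  [new]
{q0} --1--> {q1, q3}  [new]
{q0} --2--> {q2}  [new]
{q0, q3} --0--> {q0, q1, q2, q3}  [new]
{q0, q3} --1--> {q1, q2, q3}  [new]
{q0, q3} --2--> {q2}  [seen]
{q1, q3} --0--> {q0, q1, q2, q3}  [seen]
{q1, q3} --1--> {q2, q3}  [new]
{q1, q3} --2--> {q2}  [seen]
{q2} --0--> {q0, q1, q2}  [new]
{q2} --1--> {q1, q2, q3}  [seen]
{q2} --2--> {q2}  [seen]
{q0, q1, q2, q3} --0--> {q0, q1, q2, q3}  [seen]
{q0, q1, q2, q3} --1--> {q1, q2, q3}  [seen]
{q0, q1, q2, q3} --2--> {q2}  [seen]
{q1, q2, q3} --0--> {q0, q1, q2, q3}  [seen]
{q1, q2, q3} --1--> {q1, q2, q3}  [seen]
{q1, q2, q3} --2--> {q2}  [seen]
{q2, q3} --0--> {q0, q1, q2}  [seen]
{q2, q3} --1--> {q1, q2, q3}  [seen]
{q2, q3} --2--> {q2}  [seen]
{q0, q1, q2} --0--> {q0, q1, q2, q3}  [seen]
{q0, q1, q2} --1--> {q1, q2, q3}  [seen]
{q0, q1, q2} --2--> {q2}  [seen]
Reachable DFA states: {q0}, {q0, q3}, {q1, q3}, {q2}, {q0, q1, q2, q3}, {q1, q2, q3}, {q2, q3}, {q0, q1, q2}.
Accepting DFA states (contain an NFA accepting state): {q0}, {q0, q3}, {q1, q3}, {q0, q1, q2, q3}, {q1, q2, q3}, {q2, q3}, {q0, q1, q2}.

7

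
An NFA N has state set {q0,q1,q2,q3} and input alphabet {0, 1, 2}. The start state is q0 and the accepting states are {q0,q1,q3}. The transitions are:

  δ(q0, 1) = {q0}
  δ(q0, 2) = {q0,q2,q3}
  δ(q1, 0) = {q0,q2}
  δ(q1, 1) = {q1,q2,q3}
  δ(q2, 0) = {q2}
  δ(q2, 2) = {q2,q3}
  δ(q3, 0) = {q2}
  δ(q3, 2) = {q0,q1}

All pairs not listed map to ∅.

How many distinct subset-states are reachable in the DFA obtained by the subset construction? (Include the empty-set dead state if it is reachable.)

Start state of the DFA: {q0}.
{q0} --0--> ∅  [new]
{q0} --1--> {q0}  [seen]
{q0} --2--> {q0,q2,q3}  [new]
∅ --0--> ∅  [seen]
∅ --1--> ∅  [seen]
∅ --2--> ∅  [seen]
{q0,q2,q3} --0--> {q2}  [new]
{q0,q2,q3} --1--> {q0}  [seen]
{q0,q2,q3} --2--> {q0,q1,q2,q3}  [new]
{q2} --0--> {q2}  [seen]
{q2} --1--> ∅  [seen]
{q2} --2--> {q2,q3}  [new]
{q0,q1,q2,q3} --0--> {q0,q2}  [new]
{q0,q1,q2,q3} --1--> {q0,q1,q2,q3}  [seen]
{q0,q1,q2,q3} --2--> {q0,q1,q2,q3}  [seen]
{q2,q3} --0--> {q2}  [seen]
{q2,q3} --1--> ∅  [seen]
{q2,q3} --2--> {q0,q1,q2,q3}  [seen]
{q0,q2} --0--> {q2}  [seen]
{q0,q2} --1--> {q0}  [seen]
{q0,q2} --2--> {q0,q2,q3}  [seen]
Reachable DFA states: {q0}, ∅, {q0,q2,q3}, {q2}, {q0,q1,q2,q3}, {q2,q3}, {q0,q2}.

7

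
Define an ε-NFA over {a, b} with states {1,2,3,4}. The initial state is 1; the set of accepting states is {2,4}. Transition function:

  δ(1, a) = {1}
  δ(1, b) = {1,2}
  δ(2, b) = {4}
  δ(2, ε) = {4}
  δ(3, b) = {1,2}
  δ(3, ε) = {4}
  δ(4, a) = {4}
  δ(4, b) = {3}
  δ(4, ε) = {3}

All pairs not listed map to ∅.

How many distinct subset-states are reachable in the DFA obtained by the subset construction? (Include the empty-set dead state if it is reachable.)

3

Start state of the DFA: {1} (ε-closure of the NFA start).
{1} --a--> {1}  [seen]
{1} --b--> {1,2,3,4}  [new]
{1,2,3,4} --a--> {1,3,4}  [new]
{1,2,3,4} --b--> {1,2,3,4}  [seen]
{1,3,4} --a--> {1,3,4}  [seen]
{1,3,4} --b--> {1,2,3,4}  [seen]
Reachable DFA states: {1}, {1,2,3,4}, {1,3,4}.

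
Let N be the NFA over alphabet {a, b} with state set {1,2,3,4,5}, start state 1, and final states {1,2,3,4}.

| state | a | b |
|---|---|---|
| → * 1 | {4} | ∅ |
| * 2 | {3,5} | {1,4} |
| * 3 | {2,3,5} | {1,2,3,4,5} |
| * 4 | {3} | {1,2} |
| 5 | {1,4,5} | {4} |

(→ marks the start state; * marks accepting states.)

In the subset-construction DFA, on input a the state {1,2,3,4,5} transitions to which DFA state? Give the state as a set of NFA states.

δ(1,a) = {4}; δ(2,a) = {3,5}; δ(3,a) = {2,3,5}; δ(4,a) = {3}; δ(5,a) = {1,4,5}.
Union: {1,2,3,4,5}.

{1,2,3,4,5}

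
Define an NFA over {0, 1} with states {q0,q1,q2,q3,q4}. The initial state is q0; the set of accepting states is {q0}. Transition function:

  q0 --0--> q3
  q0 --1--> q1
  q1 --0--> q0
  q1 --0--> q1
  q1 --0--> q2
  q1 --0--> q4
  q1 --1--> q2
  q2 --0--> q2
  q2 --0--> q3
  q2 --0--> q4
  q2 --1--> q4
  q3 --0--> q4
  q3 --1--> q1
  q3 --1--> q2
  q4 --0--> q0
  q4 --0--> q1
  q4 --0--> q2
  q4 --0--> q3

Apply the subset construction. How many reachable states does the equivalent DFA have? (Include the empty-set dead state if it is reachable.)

13

Start state of the DFA: {q0}.
{q0} --0--> {q3}  [new]
{q0} --1--> {q1}  [new]
{q3} --0--> {q4}  [new]
{q3} --1--> {q1,q2}  [new]
{q1} --0--> {q0,q1,q2,q4}  [new]
{q1} --1--> {q2}  [new]
{q4} --0--> {q0,q1,q2,q3}  [new]
{q4} --1--> ∅  [new]
{q1,q2} --0--> {q0,q1,q2,q3,q4}  [new]
{q1,q2} --1--> {q2,q4}  [new]
{q0,q1,q2,q4} --0--> {q0,q1,q2,q3,q4}  [seen]
{q0,q1,q2,q4} --1--> {q1,q2,q4}  [new]
{q2} --0--> {q2,q3,q4}  [new]
{q2} --1--> {q4}  [seen]
{q0,q1,q2,q3} --0--> {q0,q1,q2,q3,q4}  [seen]
{q0,q1,q2,q3} --1--> {q1,q2,q4}  [seen]
∅ --0--> ∅  [seen]
∅ --1--> ∅  [seen]
{q0,q1,q2,q3,q4} --0--> {q0,q1,q2,q3,q4}  [seen]
{q0,q1,q2,q3,q4} --1--> {q1,q2,q4}  [seen]
{q2,q4} --0--> {q0,q1,q2,q3,q4}  [seen]
{q2,q4} --1--> {q4}  [seen]
{q1,q2,q4} --0--> {q0,q1,q2,q3,q4}  [seen]
{q1,q2,q4} --1--> {q2,q4}  [seen]
{q2,q3,q4} --0--> {q0,q1,q2,q3,q4}  [seen]
{q2,q3,q4} --1--> {q1,q2,q4}  [seen]
Reachable DFA states: {q0}, {q3}, {q1}, {q4}, {q1,q2}, {q0,q1,q2,q4}, {q2}, {q0,q1,q2,q3}, ∅, {q0,q1,q2,q3,q4}, {q2,q4}, {q1,q2,q4}, {q2,q3,q4}.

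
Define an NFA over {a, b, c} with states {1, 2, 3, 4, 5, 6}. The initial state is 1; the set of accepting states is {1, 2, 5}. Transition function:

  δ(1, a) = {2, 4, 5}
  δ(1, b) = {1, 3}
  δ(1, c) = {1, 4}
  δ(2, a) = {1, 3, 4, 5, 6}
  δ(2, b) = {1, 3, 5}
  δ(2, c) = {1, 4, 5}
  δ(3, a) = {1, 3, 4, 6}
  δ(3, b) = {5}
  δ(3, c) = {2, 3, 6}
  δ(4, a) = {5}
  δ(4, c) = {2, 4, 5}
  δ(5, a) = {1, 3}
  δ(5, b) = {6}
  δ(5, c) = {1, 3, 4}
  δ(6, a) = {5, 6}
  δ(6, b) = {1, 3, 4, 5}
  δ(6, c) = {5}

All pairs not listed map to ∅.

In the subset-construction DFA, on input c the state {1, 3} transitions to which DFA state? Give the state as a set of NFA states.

{1, 2, 3, 4, 6}

δ(1,c) = {1, 4}; δ(3,c) = {2, 3, 6}.
Union: {1, 2, 3, 4, 6}.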